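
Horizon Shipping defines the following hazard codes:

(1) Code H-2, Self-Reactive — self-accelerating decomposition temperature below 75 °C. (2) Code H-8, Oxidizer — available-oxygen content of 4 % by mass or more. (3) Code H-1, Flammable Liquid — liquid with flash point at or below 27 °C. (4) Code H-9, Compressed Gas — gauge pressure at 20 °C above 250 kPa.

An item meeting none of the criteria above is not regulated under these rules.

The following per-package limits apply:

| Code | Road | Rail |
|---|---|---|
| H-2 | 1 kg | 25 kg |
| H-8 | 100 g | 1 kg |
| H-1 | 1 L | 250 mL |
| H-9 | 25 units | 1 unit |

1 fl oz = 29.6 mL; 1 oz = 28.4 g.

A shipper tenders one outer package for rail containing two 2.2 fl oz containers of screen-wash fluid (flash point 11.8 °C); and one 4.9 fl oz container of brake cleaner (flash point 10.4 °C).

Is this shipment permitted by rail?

With flash point 11.8 °C (≤ 27 °C), the screen-wash fluid falls in Code H-1.
With flash point 10.4 °C (≤ 27 °C), the brake cleaner falls in Code H-1.
Total Code H-1: (two 2.2 fl oz containers = 130.24 mL) + (one 4.9 fl oz container = 145.04 mL) = 275.28 mL.
That exceeds the Code H-1 rail limit of 250 mL.

No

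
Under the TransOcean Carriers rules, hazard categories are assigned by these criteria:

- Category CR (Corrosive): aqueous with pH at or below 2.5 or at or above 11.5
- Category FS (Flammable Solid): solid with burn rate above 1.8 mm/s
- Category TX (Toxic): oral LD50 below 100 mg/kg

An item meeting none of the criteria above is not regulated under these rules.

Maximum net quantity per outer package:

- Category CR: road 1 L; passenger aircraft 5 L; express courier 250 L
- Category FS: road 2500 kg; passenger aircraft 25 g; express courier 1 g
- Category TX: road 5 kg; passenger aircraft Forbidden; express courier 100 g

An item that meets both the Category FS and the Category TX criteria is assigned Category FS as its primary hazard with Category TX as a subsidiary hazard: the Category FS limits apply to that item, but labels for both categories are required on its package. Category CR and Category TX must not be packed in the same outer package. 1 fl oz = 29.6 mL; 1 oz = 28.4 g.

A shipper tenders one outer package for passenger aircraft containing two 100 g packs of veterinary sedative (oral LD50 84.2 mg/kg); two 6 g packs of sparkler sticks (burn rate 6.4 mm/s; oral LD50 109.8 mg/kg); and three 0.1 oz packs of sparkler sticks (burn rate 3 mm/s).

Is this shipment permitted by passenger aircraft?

No

With oral LD50 84.2 mg/kg (< 100 mg/kg), the veterinary sedative falls in Category TX.
Burn rate 6.4 mm/s meets the Category FS criterion (Flammable Solid), so the sparkler sticks are Category FS.
Sparkler sticks: burn rate 3 mm/s > 1.8 mm/s → Category FS (Flammable Solid).
Category FS net quantity: (two 6 g packs = 12 g) + (three 0.1 oz packs = 8.52 g) = 20.52 g.
20.52 g ≤ 25 g (passenger aircraft limit, Category FS) — within limit.
Category TX quantity: two 100 g packs = 200 g.
By passenger aircraft, Category TX is Forbidden regardless of quantity.
The segregation rule (Category CR with Category TX) does not apply to Category FS with Category TX.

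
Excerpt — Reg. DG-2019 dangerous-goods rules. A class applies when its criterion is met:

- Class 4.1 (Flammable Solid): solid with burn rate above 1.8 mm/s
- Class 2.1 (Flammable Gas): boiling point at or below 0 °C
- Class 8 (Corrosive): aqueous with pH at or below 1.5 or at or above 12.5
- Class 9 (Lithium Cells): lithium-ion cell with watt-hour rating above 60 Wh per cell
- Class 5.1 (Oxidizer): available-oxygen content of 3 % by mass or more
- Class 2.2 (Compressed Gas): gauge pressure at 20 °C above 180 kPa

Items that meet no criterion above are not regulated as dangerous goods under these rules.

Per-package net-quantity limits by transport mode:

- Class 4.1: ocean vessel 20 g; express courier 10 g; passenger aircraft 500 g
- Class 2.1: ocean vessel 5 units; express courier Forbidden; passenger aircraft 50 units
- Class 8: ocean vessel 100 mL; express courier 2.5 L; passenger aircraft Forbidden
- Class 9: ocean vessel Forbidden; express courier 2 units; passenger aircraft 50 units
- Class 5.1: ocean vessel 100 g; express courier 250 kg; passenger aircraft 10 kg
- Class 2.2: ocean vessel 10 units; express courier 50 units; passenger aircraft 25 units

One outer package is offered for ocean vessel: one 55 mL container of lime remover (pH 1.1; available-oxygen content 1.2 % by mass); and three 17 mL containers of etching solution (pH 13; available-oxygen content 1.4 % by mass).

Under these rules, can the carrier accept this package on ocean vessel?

The lime remover has pH 1.1, which is ≤ 1.5, so it is Class 8 (Corrosive).
The etching solution has pH 13, which is ≥ 12.5, so it is Class 8 (Corrosive).
Class 8 net quantity: 55 mL + (three 17 mL containers = 51 mL) = 106 mL.
106 mL > 100 mL (ocean vessel limit, Class 8) — over the limit.

No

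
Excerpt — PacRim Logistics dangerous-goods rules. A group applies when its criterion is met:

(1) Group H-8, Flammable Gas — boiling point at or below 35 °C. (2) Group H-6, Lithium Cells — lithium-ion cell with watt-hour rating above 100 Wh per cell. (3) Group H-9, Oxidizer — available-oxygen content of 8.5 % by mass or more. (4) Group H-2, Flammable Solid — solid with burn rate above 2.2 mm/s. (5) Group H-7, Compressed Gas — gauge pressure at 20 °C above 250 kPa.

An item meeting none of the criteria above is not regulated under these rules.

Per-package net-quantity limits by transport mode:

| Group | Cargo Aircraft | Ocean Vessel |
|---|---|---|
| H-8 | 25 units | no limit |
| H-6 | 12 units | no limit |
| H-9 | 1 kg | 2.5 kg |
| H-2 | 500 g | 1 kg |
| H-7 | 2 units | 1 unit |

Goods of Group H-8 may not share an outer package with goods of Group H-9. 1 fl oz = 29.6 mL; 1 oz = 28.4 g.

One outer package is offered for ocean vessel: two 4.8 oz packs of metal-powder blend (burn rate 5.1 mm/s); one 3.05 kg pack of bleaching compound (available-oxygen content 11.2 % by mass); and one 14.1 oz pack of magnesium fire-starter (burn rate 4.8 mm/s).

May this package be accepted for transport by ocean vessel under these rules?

No

With burn rate 5.1 mm/s (> 2.2 mm/s), the metal-powder blend falls in Group H-2.
Bleaching compound: available-oxygen content 11.2 % by mass ≥ 8.5 % by mass → Group H-9 (Oxidizer).
Magnesium fire-starter: burn rate 4.8 mm/s > 2.2 mm/s → Group H-2 (Flammable Solid).
Total Group H-2: (two 4.8 oz packs = 272.64 g) + (one 14.1 oz pack = 400.44 g) = 673.08 g.
That is within the Group H-2 ocean vessel limit of 1 kg.
Group H-9 quantity: 3.05 kg.
3.05 kg > 2.5 kg (ocean vessel limit, Group H-9) — over the limit.
The segregation rule (Group H-8 with Group H-9) does not apply to Group H-2 with Group H-9.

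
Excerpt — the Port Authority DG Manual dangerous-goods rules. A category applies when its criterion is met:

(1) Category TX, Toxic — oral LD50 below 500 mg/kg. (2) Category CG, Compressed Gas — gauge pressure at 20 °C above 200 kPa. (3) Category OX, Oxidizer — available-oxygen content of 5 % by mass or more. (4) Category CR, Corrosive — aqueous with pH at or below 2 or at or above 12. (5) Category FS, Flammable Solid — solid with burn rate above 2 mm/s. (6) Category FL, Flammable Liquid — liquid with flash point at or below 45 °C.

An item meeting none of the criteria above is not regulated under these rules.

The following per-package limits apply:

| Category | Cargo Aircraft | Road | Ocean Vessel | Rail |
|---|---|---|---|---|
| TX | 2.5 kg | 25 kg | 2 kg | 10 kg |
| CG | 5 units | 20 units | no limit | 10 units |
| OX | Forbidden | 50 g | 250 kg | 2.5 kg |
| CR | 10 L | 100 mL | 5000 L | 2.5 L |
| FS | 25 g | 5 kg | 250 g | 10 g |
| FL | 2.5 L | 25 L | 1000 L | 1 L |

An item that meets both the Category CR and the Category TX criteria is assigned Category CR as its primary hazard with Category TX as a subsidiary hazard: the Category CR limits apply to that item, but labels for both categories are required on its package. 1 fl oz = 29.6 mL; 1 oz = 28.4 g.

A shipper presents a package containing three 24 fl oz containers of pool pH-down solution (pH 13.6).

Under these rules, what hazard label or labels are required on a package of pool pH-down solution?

pH 13.6 meets the Category CR criterion (Corrosive), so the pool pH-down solution is Category CR.
Only the Category CR label is required.

Category CR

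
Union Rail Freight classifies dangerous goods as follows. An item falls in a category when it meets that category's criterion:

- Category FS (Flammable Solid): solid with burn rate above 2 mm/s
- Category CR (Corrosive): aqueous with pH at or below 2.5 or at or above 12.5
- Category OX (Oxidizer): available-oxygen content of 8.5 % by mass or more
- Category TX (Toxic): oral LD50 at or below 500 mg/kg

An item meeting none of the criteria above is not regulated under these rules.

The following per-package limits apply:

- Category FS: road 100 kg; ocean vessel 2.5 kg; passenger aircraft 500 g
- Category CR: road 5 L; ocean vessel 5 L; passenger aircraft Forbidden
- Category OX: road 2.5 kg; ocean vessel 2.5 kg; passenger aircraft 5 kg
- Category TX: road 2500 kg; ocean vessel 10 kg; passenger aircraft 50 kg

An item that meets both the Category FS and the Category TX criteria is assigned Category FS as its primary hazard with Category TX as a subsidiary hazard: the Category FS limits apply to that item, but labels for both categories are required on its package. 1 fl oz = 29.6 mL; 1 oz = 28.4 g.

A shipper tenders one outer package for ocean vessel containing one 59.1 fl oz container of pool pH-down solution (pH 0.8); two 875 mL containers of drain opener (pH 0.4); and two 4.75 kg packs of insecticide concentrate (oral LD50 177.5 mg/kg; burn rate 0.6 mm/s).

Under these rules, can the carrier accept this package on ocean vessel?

Yes

Pool pH-down solution: pH 0.8 ≤ 2.5 → Category CR (Corrosive).
Drain opener: pH 0.4 ≤ 2.5 → Category CR (Corrosive).
The insecticide concentrate has oral LD50 177.5 mg/kg, which is ≤ 500 mg/kg, so it is Category TX (Toxic).
Category TX quantity: two 4.75 kg packs = 9.5 kg.
9.5 kg is within the ocean vessel limit of 10 kg for Category TX.
Category CR net quantity: (one 59.1 fl oz container = 1749.36 mL) + (two 875 mL containers = 1.75 L) = 3499.36 mL.
That is within the Category CR ocean vessel limit of 5 L.
Every hazard category is within its ocean vessel limit and no segregation rule is violated.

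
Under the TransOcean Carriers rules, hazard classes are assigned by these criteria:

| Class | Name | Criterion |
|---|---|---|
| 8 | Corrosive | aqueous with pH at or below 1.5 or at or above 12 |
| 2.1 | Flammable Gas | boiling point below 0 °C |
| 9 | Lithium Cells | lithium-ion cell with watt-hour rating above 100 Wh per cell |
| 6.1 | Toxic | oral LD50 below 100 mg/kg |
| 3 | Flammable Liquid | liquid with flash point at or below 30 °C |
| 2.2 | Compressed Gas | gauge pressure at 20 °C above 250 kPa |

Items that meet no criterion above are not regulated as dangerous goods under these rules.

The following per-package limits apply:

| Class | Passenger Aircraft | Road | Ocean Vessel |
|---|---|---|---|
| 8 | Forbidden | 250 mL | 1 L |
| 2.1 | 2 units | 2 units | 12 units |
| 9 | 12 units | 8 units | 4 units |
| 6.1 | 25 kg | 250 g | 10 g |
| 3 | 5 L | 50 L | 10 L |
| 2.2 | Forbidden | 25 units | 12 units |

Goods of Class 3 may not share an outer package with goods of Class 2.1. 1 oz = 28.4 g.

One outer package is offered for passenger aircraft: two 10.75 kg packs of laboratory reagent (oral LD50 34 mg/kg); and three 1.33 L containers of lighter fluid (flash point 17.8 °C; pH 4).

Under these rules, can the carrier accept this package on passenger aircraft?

Yes

With oral LD50 34 mg/kg (< 100 mg/kg), the laboratory reagent falls in Class 6.1.
With flash point 17.8 °C (≤ 30 °C), the lighter fluid falls in Class 3.
Class 3 quantity: three 1.33 L containers = 3.99 L.
3.99 L ≤ 5 L (passenger aircraft limit, Class 3) — within limit.
Class 6.1 quantity: two 10.75 kg packs = 21.5 kg.
21.5 kg ≤ 25 kg (passenger aircraft limit, Class 6.1) — within limit.
The segregation rule (Class 3 with Class 2.1) does not apply to Class 3 with Class 6.1.
Every hazard class is within its passenger aircraft limit and no segregation rule is violated.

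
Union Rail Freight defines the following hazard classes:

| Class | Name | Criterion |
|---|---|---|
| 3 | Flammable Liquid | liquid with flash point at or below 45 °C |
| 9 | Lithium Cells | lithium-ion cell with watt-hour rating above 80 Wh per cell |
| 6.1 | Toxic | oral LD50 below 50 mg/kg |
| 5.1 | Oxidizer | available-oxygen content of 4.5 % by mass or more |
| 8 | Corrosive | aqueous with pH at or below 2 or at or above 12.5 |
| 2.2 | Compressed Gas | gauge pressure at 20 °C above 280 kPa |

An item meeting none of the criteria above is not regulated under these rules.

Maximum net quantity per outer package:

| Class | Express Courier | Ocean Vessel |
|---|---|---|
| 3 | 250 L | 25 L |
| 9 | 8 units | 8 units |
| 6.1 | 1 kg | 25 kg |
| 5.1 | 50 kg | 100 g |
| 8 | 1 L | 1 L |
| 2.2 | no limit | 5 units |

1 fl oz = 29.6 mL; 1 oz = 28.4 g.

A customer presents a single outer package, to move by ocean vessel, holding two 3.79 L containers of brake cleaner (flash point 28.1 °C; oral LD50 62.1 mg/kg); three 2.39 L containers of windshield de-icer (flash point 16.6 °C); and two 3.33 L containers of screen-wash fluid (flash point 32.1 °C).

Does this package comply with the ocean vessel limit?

Brake cleaner: flash point 28.1 °C ≤ 45 °C → Class 3 (Flammable Liquid).
Flash point 16.6 °C meets the Class 3 criterion (Flammable Liquid), so the windshield de-icer is Class 3.
With flash point 32.1 °C (≤ 45 °C), the screen-wash fluid falls in Class 3.
Class 3 net quantity: (two 3.79 L containers = 7.58 L) + (three 2.39 L containers = 7.17 L) + (two 3.33 L containers = 6.66 L) = 21.41 L.
21.41 L ≤ 25 L (ocean vessel limit, Class 3) — within limit.

Yes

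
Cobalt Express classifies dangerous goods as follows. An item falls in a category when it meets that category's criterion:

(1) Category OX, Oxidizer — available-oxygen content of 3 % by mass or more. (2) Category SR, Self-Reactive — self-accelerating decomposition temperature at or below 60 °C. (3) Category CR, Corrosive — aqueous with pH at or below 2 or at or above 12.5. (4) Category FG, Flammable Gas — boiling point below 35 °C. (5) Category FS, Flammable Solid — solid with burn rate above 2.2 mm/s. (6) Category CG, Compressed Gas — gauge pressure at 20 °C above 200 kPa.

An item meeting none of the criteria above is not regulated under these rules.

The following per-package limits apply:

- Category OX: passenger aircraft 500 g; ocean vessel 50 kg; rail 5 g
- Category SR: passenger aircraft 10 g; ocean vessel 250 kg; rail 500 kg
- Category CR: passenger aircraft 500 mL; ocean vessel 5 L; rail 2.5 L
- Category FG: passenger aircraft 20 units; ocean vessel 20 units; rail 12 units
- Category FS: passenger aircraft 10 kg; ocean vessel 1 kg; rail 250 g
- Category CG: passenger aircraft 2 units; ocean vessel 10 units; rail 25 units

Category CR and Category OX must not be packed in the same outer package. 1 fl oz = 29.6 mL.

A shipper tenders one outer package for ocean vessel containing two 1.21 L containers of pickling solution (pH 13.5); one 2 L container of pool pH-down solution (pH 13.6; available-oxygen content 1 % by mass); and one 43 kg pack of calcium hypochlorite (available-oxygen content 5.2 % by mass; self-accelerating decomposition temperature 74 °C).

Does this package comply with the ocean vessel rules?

Pickling solution: pH 13.5 ≥ 12.5 → Category CR (Corrosive).
The pool pH-down solution has pH 13.6, which is ≥ 12.5, so it is Category CR (Corrosive).
The calcium hypochlorite has available-oxygen content 5.2 % by mass, which is ≥ 3 % by mass, so it is Category OX (Oxidizer).
Category CR net quantity: (two 1.21 L containers = 2.42 L) + 2 L = 4.42 L.
4.42 L ≤ 5 L (ocean vessel limit, Category CR) — within limit.
Category OX quantity: 43 kg.
43 kg ≤ 50 kg (ocean vessel limit, Category OX) — within limit.
Category CR and Category OX may not share an outer package.

No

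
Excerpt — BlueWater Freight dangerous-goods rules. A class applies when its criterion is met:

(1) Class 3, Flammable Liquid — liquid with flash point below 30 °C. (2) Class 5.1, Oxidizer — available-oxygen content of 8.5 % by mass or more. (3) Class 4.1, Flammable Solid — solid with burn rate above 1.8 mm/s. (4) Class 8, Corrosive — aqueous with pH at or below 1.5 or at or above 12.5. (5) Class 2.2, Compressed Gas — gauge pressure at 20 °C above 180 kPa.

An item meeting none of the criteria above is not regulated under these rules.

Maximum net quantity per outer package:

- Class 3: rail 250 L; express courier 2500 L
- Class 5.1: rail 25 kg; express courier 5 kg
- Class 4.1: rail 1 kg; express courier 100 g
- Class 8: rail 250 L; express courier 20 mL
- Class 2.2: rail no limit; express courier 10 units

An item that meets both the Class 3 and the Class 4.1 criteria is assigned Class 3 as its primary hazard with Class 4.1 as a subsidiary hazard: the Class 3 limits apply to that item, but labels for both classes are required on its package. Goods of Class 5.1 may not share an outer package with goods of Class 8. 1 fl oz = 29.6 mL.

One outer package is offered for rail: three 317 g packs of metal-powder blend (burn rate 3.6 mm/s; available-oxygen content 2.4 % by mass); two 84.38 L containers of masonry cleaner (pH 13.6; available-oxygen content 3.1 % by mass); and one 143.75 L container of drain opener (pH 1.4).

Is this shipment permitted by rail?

No

The metal-powder blend has burn rate 3.6 mm/s, which is > 1.8 mm/s, so it is Class 4.1 (Flammable Solid).
Masonry cleaner: pH 13.6 ≥ 12.5 → Class 8 (Corrosive).
With pH 1.4 (≤ 1.5), the drain opener falls in Class 8.
Class 8 net quantity: (two 84.38 L containers = 168.76 L) + 143.75 L = 312.51 L.
That exceeds the Class 8 rail limit of 250 L.
Class 4.1 quantity: three 317 g packs = 951 g.
That is within the Class 4.1 rail limit of 1 kg.
The segregation rule (Class 5.1 with Class 8) does not apply to Class 8 with Class 4.1.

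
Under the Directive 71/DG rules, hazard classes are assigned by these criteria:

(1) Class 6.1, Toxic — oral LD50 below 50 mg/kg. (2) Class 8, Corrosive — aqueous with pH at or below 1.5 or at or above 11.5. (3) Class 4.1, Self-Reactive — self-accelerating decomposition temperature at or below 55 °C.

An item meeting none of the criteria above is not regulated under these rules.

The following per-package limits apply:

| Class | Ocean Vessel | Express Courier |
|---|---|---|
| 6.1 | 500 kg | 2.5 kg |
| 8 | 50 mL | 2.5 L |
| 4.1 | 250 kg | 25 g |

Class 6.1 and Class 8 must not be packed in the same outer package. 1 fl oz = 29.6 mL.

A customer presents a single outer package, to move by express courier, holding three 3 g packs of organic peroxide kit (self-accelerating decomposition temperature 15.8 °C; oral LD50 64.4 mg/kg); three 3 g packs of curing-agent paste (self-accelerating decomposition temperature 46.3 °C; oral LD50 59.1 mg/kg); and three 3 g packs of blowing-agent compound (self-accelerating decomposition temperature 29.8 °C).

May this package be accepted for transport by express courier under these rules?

Organic peroxide kit: self-accelerating decomposition temperature 15.8 °C ≤ 55 °C → Class 4.1 (Self-Reactive).
Self-accelerating decomposition temperature 46.3 °C meets the Class 4.1 criterion (Self-Reactive), so the curing-agent paste is Class 4.1.
Self-accelerating decomposition temperature 29.8 °C meets the Class 4.1 criterion (Self-Reactive), so the blowing-agent compound is Class 4.1.
Class 4.1 net quantity: (three 3 g packs = 9 g) + (three 3 g packs = 9 g) + (three 3 g packs = 9 g) = 27 g.
That exceeds the Class 4.1 express courier limit of 25 g.

No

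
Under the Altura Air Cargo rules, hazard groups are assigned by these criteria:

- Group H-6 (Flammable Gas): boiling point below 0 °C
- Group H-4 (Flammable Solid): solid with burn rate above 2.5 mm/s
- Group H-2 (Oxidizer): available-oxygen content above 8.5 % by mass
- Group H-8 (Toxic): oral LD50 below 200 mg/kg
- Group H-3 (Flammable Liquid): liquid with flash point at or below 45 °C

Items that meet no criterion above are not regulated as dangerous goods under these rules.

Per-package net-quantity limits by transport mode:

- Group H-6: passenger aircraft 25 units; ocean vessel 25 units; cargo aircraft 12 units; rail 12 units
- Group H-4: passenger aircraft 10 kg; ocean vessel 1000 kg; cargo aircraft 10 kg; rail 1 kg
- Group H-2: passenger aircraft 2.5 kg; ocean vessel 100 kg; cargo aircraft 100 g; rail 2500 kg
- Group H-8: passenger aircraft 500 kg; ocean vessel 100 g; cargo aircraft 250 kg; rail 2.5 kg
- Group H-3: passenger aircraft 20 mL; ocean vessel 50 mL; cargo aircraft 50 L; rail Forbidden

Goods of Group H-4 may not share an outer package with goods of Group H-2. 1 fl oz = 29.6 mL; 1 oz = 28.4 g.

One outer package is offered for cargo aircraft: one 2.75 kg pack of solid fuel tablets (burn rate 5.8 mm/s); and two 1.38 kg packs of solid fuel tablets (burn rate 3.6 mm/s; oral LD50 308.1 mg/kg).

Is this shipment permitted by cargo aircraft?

Solid fuel tablets: burn rate 5.8 mm/s > 2.5 mm/s → Group H-4 (Flammable Solid).
With burn rate 3.6 mm/s (> 2.5 mm/s), the solid fuel tablets fall in Group H-4.
Total Group H-4: 2.75 kg + (two 1.38 kg packs = 2.76 kg) = 5.51 kg.
5.51 kg is within the cargo aircraft limit of 10 kg for Group H-4.

Yes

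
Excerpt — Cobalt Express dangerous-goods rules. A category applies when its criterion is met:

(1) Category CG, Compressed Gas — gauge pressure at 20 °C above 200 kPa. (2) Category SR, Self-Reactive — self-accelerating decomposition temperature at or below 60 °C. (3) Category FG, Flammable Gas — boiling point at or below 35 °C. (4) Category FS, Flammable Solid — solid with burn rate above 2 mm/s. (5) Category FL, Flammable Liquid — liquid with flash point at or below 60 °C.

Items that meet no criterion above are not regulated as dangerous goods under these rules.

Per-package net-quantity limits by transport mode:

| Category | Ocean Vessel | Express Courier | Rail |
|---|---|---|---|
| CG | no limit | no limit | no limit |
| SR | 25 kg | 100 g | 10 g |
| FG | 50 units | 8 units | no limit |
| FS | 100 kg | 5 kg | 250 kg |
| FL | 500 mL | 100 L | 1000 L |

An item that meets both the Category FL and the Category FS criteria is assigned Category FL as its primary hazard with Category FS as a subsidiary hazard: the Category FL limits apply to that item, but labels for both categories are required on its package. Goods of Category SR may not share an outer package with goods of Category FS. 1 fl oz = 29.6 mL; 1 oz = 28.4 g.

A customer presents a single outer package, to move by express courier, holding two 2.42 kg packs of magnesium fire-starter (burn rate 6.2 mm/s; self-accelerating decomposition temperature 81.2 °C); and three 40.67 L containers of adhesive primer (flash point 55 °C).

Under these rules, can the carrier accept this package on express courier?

Burn rate 6.2 mm/s meets the Category FS criterion (Flammable Solid), so the magnesium fire-starter is Category FS.
Flash point 55 °C meets the Category FL criterion (Flammable Liquid), so the adhesive primer is Category FL.
Category FS quantity: two 2.42 kg packs = 4.84 kg.
That is within the Category FS express courier limit of 5 kg.
Category FL quantity: three 40.67 L containers = 122.01 L.
That exceeds the Category FL express courier limit of 100 L.
The segregation rule (Category SR with Category FS) does not apply to Category FS with Category FL.

No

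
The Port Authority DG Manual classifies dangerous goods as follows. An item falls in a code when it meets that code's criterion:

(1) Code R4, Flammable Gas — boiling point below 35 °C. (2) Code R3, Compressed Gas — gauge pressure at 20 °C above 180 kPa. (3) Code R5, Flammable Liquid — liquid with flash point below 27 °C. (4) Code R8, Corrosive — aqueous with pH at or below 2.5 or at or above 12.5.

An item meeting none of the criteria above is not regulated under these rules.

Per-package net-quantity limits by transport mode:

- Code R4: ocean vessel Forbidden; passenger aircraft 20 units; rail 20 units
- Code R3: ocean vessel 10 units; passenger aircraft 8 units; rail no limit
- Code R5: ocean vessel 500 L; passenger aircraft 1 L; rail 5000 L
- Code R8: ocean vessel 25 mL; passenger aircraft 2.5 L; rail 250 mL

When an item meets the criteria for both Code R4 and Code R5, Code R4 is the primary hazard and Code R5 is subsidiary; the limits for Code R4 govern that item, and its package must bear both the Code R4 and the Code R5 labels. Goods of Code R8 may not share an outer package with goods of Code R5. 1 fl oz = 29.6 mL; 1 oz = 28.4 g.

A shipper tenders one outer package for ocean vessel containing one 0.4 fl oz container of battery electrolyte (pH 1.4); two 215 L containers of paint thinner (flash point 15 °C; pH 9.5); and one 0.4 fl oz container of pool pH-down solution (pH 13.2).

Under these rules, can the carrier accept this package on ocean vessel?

The battery electrolyte has pH 1.4, which is ≤ 2.5, so it is Code R8 (Corrosive).
Flash point 15 °C meets the Code R5 criterion (Flammable Liquid), so the paint thinner is Code R5.
Pool pH-down solution: pH 13.2 ≥ 12.5 → Code R8 (Corrosive).
Code R8 net quantity: (one 0.4 fl oz container = 11.84 mL) + (one 0.4 fl oz container = 11.84 mL) = 23.68 mL.
That is within the Code R8 ocean vessel limit of 25 mL.
Code R5 quantity: two 215 L containers = 430 L.
That is within the Code R5 ocean vessel limit of 500 L.
Code R8 and Code R5 may not share an outer package.

No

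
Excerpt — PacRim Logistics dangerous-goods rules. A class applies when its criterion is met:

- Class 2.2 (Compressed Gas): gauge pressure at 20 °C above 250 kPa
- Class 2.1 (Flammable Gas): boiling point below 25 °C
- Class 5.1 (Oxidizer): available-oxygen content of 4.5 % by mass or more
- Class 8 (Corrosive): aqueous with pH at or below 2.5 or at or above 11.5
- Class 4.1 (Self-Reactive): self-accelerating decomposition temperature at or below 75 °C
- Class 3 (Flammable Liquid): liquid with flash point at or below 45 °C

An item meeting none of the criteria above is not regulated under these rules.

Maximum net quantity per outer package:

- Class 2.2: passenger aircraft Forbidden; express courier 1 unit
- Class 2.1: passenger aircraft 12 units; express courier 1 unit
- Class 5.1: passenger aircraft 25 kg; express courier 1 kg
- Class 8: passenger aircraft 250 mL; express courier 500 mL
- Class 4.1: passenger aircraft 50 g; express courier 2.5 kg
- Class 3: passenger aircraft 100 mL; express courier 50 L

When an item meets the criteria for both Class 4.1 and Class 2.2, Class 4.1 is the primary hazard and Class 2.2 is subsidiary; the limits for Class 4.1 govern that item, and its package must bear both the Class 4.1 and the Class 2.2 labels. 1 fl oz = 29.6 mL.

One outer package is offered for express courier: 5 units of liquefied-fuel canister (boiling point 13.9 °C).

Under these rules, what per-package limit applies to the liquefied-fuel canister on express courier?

1 unit

Liquefied-fuel canister: boiling point 13.9 °C < 25 °C → Class 2.1 (Flammable Gas).
The express courier limit for Class 2.1 is 1 unit.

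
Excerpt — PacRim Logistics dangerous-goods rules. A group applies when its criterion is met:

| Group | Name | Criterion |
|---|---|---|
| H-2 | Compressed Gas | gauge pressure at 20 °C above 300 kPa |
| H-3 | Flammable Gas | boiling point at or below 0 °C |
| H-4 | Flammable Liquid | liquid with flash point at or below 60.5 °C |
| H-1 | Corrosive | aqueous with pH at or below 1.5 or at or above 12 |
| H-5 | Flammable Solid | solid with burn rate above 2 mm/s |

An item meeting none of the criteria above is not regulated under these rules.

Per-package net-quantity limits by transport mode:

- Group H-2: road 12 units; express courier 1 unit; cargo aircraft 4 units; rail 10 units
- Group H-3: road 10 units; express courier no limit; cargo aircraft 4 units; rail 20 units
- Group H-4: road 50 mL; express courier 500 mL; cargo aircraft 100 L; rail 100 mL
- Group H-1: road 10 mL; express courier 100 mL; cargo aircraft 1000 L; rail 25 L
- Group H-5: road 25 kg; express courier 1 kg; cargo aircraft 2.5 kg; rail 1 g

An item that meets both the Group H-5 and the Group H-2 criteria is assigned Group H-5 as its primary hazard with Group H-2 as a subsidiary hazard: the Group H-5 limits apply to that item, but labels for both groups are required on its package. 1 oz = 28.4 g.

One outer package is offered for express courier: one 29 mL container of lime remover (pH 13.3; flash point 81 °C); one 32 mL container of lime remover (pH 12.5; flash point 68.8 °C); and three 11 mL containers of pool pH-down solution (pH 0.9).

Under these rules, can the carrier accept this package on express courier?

Yes

Lime remover: pH 13.3 ≥ 12 → Group H-1 (Corrosive).
The lime remover has pH 12.5, which is ≥ 12, so it is Group H-1 (Corrosive).
pH 0.9 meets the Group H-1 criterion (Corrosive), so the pool pH-down solution is Group H-1.
Total Group H-1: 29 mL + 32 mL + (three 11 mL containers = 33 mL) = 94 mL.
94 mL is within the express courier limit of 100 mL for Group H-1.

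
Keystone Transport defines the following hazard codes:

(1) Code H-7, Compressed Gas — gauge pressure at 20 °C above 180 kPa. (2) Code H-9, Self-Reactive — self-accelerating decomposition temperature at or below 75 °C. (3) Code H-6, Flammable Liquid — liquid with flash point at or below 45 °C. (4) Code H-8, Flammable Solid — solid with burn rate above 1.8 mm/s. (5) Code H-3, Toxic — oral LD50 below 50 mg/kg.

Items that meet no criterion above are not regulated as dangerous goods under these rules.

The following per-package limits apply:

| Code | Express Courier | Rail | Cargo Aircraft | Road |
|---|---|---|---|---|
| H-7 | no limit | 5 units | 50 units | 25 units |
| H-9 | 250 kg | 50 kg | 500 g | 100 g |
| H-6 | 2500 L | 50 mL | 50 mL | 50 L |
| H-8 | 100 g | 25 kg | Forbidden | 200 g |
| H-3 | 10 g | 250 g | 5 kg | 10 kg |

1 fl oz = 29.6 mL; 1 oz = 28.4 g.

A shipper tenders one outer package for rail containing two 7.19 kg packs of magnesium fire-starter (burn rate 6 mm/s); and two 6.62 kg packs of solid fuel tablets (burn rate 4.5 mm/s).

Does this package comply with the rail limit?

No

The magnesium fire-starter has burn rate 6 mm/s, which is > 1.8 mm/s, so it is Code H-8 (Flammable Solid).
Solid fuel tablets: burn rate 4.5 mm/s > 1.8 mm/s → Code H-8 (Flammable Solid).
Code H-8 net quantity: (two 7.19 kg packs = 14.38 kg) + (two 6.62 kg packs = 13.24 kg) = 27.62 kg.
27.62 kg exceeds the rail limit of 25 kg for Code H-8.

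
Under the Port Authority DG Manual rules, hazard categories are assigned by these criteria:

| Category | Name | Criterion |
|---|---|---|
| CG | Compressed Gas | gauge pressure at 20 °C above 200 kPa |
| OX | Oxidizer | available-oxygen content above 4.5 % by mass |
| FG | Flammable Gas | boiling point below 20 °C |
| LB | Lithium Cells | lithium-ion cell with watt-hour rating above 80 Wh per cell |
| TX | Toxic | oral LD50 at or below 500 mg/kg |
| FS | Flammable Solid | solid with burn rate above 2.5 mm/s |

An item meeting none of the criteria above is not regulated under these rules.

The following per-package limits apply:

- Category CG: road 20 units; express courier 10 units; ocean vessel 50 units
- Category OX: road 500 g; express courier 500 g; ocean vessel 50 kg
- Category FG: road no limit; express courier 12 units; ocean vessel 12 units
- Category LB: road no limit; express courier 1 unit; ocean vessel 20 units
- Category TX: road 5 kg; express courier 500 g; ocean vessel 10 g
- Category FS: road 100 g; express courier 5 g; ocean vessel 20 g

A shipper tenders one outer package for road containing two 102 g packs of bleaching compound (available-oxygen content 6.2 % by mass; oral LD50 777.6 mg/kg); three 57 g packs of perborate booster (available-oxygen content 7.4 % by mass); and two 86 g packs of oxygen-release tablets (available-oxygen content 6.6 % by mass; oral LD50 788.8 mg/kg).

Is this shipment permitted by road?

The bleaching compound has available-oxygen content 6.2 % by mass, which is > 4.5 % by mass, so it is Category OX (Oxidizer).
Available-oxygen content 7.4 % by mass meets the Category OX criterion (Oxidizer), so the perborate booster is Category OX.
With available-oxygen content 6.6 % by mass (> 4.5 % by mass), the oxygen-release tablets fall in Category OX.
Total Category OX: (two 102 g packs = 204 g) + (three 57 g packs = 171 g) + (two 86 g packs = 172 g) = 547 g.
That exceeds the Category OX road limit of 500 g.

No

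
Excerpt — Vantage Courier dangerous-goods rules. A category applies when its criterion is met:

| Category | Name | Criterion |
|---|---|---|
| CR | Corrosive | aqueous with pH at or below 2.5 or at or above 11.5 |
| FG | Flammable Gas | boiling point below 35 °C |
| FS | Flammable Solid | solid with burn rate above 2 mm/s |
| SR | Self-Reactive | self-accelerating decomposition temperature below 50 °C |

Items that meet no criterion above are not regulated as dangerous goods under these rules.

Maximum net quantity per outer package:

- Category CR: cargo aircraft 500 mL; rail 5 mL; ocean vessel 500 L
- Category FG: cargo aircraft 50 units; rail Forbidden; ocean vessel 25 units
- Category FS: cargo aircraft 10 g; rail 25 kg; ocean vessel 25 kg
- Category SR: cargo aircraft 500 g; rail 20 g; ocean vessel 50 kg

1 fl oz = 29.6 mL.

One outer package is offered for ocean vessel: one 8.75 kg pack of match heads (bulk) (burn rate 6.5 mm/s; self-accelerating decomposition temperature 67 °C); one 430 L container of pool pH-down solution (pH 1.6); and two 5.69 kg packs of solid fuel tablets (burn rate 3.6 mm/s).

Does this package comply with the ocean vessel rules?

Match heads (bulk): burn rate 6.5 mm/s > 2 mm/s → Category FS (Flammable Solid).
The pool pH-down solution has pH 1.6, which is ≤ 2.5, so it is Category CR (Corrosive).
The solid fuel tablets have burn rate 3.6 mm/s, which is > 2 mm/s, so they are Category FS (Flammable Solid).
Total Category FS: 8.75 kg + (two 5.69 kg packs = 11.38 kg) = 20.13 kg.
20.13 kg ≤ 25 kg (ocean vessel limit, Category FS) — within limit.
Category CR quantity: 430 L.
430 L is within the ocean vessel limit of 500 L for Category CR.
Every hazard category is within its ocean vessel limit and no segregation rule is violated.

Yes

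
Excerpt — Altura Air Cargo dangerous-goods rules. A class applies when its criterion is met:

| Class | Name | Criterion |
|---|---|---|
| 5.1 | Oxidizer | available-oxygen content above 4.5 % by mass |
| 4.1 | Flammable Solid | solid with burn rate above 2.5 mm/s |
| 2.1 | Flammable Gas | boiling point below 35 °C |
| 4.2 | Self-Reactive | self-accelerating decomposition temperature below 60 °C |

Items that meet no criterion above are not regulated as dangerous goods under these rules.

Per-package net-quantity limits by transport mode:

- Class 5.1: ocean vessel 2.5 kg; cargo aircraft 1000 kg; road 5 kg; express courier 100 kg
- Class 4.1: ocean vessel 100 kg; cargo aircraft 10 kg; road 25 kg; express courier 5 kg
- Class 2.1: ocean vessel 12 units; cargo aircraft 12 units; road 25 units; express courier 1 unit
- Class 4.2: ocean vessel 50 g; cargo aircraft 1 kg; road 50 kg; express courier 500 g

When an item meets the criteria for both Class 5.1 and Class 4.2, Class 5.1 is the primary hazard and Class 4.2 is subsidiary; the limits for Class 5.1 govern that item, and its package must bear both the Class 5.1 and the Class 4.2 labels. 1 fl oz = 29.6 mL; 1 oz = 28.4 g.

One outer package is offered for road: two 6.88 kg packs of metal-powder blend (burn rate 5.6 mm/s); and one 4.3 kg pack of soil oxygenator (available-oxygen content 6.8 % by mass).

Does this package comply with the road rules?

Yes

Burn rate 5.6 mm/s meets the Class 4.1 criterion (Flammable Solid), so the metal-powder blend is Class 4.1.
Soil oxygenator: available-oxygen content 6.8 % by mass > 4.5 % by mass → Class 5.1 (Oxidizer).
Class 4.1 quantity: two 6.88 kg packs = 13.76 kg.
13.76 kg is within the road limit of 25 kg for Class 4.1.
Class 5.1 quantity: 4.3 kg.
4.3 kg is within the road limit of 5 kg for Class 5.1.
Every hazard class is within its road limit and no segregation rule is violated.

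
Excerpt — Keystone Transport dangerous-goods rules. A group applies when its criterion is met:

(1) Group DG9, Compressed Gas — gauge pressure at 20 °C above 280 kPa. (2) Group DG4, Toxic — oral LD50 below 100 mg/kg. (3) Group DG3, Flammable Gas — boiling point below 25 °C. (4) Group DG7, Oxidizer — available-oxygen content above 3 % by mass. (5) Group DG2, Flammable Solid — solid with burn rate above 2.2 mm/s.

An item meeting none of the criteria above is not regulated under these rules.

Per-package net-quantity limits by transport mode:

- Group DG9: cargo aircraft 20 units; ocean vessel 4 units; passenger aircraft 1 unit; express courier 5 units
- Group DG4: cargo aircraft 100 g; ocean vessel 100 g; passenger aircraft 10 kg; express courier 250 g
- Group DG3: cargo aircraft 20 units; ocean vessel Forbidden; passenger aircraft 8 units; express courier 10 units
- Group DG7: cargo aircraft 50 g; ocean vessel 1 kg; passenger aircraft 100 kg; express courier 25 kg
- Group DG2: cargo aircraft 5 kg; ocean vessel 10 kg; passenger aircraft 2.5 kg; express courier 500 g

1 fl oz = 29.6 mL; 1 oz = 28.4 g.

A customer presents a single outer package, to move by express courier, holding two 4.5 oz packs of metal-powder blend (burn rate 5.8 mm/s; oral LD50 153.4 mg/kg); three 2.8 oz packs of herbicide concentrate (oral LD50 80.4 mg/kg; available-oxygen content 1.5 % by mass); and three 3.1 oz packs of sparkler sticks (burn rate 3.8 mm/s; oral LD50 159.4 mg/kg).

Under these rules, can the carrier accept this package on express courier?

No

With burn rate 5.8 mm/s (> 2.2 mm/s), the metal-powder blend falls in Group DG2.
With oral LD50 80.4 mg/kg (< 100 mg/kg), the herbicide concentrate falls in Group DG4.
Burn rate 3.8 mm/s meets the Group DG2 criterion (Flammable Solid), so the sparkler sticks are Group DG2.
Total Group DG2: (two 4.5 oz packs = 255.6 g) + (three 3.1 oz packs = 264.12 g) = 519.72 g.
That exceeds the Group DG2 express courier limit of 500 g.
Group DG4 quantity: three 2.8 oz packs = 238.56 g.
That is within the Group DG4 express courier limit of 250 g.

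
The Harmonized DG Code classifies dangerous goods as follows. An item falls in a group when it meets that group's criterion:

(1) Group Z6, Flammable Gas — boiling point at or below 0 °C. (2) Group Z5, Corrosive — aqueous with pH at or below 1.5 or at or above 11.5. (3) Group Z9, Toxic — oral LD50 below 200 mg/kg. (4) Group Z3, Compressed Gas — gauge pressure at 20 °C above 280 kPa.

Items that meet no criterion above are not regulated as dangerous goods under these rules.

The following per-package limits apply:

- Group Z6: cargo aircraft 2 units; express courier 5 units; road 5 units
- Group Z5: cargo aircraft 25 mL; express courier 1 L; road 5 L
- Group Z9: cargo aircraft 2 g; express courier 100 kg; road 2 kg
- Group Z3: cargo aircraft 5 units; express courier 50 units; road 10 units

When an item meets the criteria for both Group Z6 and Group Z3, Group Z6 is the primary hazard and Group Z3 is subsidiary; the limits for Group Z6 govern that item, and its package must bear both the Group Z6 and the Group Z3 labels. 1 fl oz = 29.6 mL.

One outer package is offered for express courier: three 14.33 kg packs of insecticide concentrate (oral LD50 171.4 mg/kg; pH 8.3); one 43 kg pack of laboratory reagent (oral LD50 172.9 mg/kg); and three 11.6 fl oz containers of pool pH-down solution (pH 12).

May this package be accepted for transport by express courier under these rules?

No

Insecticide concentrate: oral LD50 171.4 mg/kg < 200 mg/kg → Group Z9 (Toxic).
With oral LD50 172.9 mg/kg (< 200 mg/kg), the laboratory reagent falls in Group Z9.
Pool pH-down solution: pH 12 ≥ 11.5 → Group Z5 (Corrosive).
Group Z5 quantity: three 11.6 fl oz containers = 1030.08 mL.
1030.08 mL > 1 L (express courier limit, Group Z5) — over the limit.
Total Group Z9: (three 14.33 kg packs = 42.99 kg) + 43 kg = 85.99 kg.
85.99 kg ≤ 100 kg (express courier limit, Group Z9) — within limit.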